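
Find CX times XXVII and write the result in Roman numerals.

CX = 110
XXVII = 27
110 × 27 = 2970

MMCMLXX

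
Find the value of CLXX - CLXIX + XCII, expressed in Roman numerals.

CLXX = 170, CLXIX = 169, XCII = 92
170 - 169 = 1
1 + 92 = 93

XCIII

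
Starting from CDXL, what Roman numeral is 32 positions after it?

CDXL = 440
440 + 32 = 472

CDLXXII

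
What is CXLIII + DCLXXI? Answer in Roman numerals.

CXLIII = 143
DCLXXI = 671
143 + 671 = 814

DCCCXIV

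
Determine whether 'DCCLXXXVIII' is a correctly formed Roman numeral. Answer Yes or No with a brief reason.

'DCCLXXXVIII': Check the rules: uses only the symbols I, V, X, L, C, D, M; no symbol is repeated more than three times in a row; V, L and D each appear at most once; no smaller symbol precedes a larger one (values never increase from left to right). Value: D (500) + C (100) + C (100) + L (50) + X (10) + X (10) + X (10) + V (5) + I (1) + I (1) + I (1) = 788. So it is a valid standard Roman numeral.

Yes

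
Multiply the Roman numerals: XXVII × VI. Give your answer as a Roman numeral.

XXVII = 27
VI = 6
27 × 6 = 162

CLXII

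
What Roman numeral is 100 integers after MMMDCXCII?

MMMDCXCII = 3692
3692 + 100 = 3792

MMMDCCXCII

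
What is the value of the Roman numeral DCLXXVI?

DCLXXVI: D=500, C=100, L=50, X=10, X=10, V=5, I=1
500 + 100 + 50 + 10 + 10 + 5 + 1 = 676

676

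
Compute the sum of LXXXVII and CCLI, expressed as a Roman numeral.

LXXXVII = 87
CCLI = 251
87 + 251 = 338

CCCXXXVIII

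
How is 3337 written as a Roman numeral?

Convert 3337 to Roman numerals:
  3337 contains 3×1000 (MMM)
  337 contains 3×100 (CCC)
  37 contains 3×10 (XXX)
  7 contains 1×5 (V)
  2 contains 2×1 (II)

MMMCCCXXXVII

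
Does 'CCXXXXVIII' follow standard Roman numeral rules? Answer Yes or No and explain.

'CCXXXXVIII': More than 3 consecutive X's

No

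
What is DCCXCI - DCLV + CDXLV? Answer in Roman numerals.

DCCXCI = 791, DCLV = 655, CDXLV = 445
791 - 655 = 136
136 + 445 = 581

DLXXXI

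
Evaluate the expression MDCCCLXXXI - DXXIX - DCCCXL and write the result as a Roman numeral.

MDCCCLXXXI = 1881, DXXIX = 529, DCCCXL = 840
1881 - 529 = 1352
1352 - 840 = 512

DXII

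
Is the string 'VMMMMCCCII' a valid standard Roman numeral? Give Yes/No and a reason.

'VMMMMCCCII': More than 3 consecutive M's

No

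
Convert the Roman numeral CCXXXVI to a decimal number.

CCXXXVI: C=100, C=100, X=10, X=10, X=10, V=5, I=1
100 + 100 + 10 + 10 + 10 + 5 + 1 = 236

236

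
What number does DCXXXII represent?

DCXXXII: D=500, C=100, X=10, X=10, X=10, I=1, I=1
500 + 100 + 10 + 10 + 10 + 1 + 1 = 632

632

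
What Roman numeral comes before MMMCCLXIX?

MMMCCLXIX = 3269, so the previous integer is 3269 - 1 = 3268

MMMCCLXVIII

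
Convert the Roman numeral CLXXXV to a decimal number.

CLXXXV: C=100, L=50, X=10, X=10, X=10, V=5
100 + 50 + 10 + 10 + 10 + 5 = 185

185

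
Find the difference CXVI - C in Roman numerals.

CXVI = 116
C = 100
116 - 100 = 16

XVI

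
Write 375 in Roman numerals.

Convert 375 to Roman numerals:
  375 contains 3×100 (CCC)
  75 contains 1×50 (L)
  25 contains 2×10 (XX)
  5 contains 1×5 (V)

CCCLXXV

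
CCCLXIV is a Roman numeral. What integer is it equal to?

CCCLXIV: C=100, C=100, C=100, L=50, X=10, IV=4
100 + 100 + 100 + 50 + 10 + 4 = 364

364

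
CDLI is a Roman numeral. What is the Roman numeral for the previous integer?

CDLI = 451; previous is 450

CDL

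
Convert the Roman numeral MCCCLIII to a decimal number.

MCCCLIII: M=1000, C=100, C=100, C=100, L=50, I=1, I=1, I=1
1000 + 100 + 100 + 100 + 50 + 1 + 1 + 1 = 1353

1353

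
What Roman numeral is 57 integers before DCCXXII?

DCCXXII = 722
722 - 57 = 665

DCLXV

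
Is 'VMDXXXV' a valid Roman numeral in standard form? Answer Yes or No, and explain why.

'VMDXXXV': V should not appear more than once

No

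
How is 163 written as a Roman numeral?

Convert 163 to Roman numerals:
  163 contains 1×100 (C)
  63 contains 1×50 (L)
  13 contains 1×10 (X)
  3 contains 3×1 (III)

CLXIII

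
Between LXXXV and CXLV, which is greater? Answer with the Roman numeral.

LXXXV = 85
CXLV = 145
145 is larger

CXLV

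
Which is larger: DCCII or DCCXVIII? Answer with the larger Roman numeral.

DCCII = 702
DCCXVIII = 718
718 is larger

DCCXVIII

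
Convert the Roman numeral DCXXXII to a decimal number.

DCXXXII: D=500, C=100, X=10, X=10, X=10, I=1, I=1
500 + 100 + 10 + 10 + 10 + 1 + 1 = 632

632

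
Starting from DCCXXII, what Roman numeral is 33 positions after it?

DCCXXII = 722
722 + 33 = 755

DCCLV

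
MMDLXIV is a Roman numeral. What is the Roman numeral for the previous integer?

MMDLXIV = 2564; previous is 2563

MMDLXIII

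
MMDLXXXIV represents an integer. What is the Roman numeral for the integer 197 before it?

MMDLXXXIV = 2584
2584 - 197 = 2387

MMCCCLXXXVII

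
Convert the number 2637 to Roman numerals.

Convert 2637 to Roman numerals:
  2637 contains 2×1000 (MM)
  637 contains 1×500 (D)
  137 contains 1×100 (C)
  37 contains 3×10 (XXX)
  7 contains 1×5 (V)
  2 contains 2×1 (II)

MMDCXXXVII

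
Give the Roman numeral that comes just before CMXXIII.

CMXXIII = 923; previous is 922

CMXXII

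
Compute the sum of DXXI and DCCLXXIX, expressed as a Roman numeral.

DXXI = 521
DCCLXXIX = 779
521 + 779 = 1300

MCCC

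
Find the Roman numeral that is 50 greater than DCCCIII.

DCCCIII = 803
803 + 50 = 853

DCCCLIII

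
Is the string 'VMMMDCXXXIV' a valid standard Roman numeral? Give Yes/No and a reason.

'VMMMDCXXXIV': V should not appear more than once

No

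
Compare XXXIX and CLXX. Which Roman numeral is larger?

XXXIX = 39
CLXX = 170
170 is larger

CLXX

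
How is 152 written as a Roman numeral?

Convert 152 to Roman numerals:
  152 contains 1×100 (C)
  52 contains 1×50 (L)
  2 contains 2×1 (II)

CLII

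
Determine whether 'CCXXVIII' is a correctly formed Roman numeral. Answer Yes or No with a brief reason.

'CCXXVIII': Check the rules: uses only the symbols I, V, X, L, C, D, M; no symbol is repeated more than three times in a row; V, L and D each appear at most once; no smaller symbol precedes a larger one (values never increase from left to right). Value: C (100) + C (100) + X (10) + X (10) + V (5) + I (1) + I (1) + I (1) = 228. So it is a valid standard Roman numeral.

Yes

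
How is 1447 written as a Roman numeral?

Convert 1447 to Roman numerals:
  1447 contains 1×1000 (M)
  447 contains 1×400 (CD)
  47 contains 1×40 (XL)
  7 contains 1×5 (V)
  2 contains 2×1 (II)

MCDXLVII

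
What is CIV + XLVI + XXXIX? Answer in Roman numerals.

CIV = 104, XLVI = 46, XXXIX = 39
104 + 46 = 150
150 + 39 = 189

CLXXXIX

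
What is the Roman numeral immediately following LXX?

LXX = 70, so the next integer is 70 + 1 = 71

LXXI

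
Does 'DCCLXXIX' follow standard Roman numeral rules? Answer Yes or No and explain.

'DCCLXXIX': Check the rules: uses only the symbols I, V, X, L, C, D, M; no symbol is repeated more than three times in a row; V, L and D each appear at most once; the only place a smaller symbol precedes a larger one is the allowed subtractive pair IX, the symbol right after such a pair (if any) is smaller than the pair's first symbol, and otherwise the values never increase from left to right. Value: D (500) + C (100) + C (100) + L (50) + X (10) + X (10) + IX (9) = 779. So it is a valid standard Roman numeral.

Yes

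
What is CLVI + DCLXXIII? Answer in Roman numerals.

CLVI = 156
DCLXXIII = 673
156 + 673 = 829

DCCCXXIX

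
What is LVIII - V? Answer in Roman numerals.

LVIII = 58
V = 5
58 - 5 = 53

LIII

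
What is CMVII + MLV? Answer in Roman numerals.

CMVII = 907
MLV = 1055
907 + 1055 = 1962

MCMLXII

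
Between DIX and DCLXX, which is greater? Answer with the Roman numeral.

DIX = 509
DCLXX = 670
670 is larger

DCLXX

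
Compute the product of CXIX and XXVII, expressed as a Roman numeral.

CXIX = 119
XXVII = 27
119 × 27 = 3213

MMMCCXIII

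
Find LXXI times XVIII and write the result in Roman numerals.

LXXI = 71
XVIII = 18
71 × 18 = 1278

MCCLXXVIII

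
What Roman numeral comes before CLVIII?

CLVIII = 158, so the previous integer is 158 - 1 = 157

CLVII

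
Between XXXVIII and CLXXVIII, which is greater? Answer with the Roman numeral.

XXXVIII = 38
CLXXVIII = 178
178 is larger

CLXXVIII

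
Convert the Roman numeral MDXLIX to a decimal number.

MDXLIX: M=1000, D=500, XL=40, IX=9
1000 + 500 + 40 + 9 = 1549

1549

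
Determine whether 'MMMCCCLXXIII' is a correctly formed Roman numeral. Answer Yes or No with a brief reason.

'MMMCCCLXXIII': Check the rules: uses only the symbols I, V, X, L, C, D, M; no symbol is repeated more than three times in a row; V, L and D each appear at most once; no smaller symbol precedes a larger one (values never increase from left to right). Value: M (1000) + M (1000) + M (1000) + C (100) + C (100) + C (100) + L (50) + X (10) + X (10) + I (1) + I (1) + I (1) = 3373. So it is a valid standard Roman numeral.

Yes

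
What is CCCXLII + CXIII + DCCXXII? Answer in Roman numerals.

CCCXLII = 342, CXIII = 113, DCCXXII = 722
342 + 113 = 455
455 + 722 = 1177

MCLXXVII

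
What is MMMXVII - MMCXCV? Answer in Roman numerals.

MMMXVII = 3017
MMCXCV = 2195
3017 - 2195 = 822

DCCCXXII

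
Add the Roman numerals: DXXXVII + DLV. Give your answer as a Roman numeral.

DXXXVII = 537
DLV = 555
537 + 555 = 1092

MXCII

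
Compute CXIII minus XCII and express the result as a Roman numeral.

CXIII = 113
XCII = 92
113 - 92 = 21

XXI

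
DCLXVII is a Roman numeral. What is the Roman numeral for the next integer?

DCLXVII = 667; next is 668

DCLXVIII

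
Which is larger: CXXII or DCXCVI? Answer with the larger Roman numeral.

CXXII = 122
DCXCVI = 696
696 is larger

DCXCVI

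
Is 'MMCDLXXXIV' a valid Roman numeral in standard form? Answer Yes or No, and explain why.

'MMCDLXXXIV': Check the rules: uses only the symbols I, V, X, L, C, D, M; no symbol is repeated more than three times in a row; V, L and D each appear at most once; the only places a smaller symbol precedes a larger one are the allowed subtractive pairs CD, IV, the symbol right after such a pair (if any) is smaller than the pair's first symbol, and otherwise the values never increase from left to right. Value: M (1000) + M (1000) + CD (400) + L (50) + X (10) + X (10) + X (10) + IV (4) = 2484. So it is a valid standard Roman numeral.

Yes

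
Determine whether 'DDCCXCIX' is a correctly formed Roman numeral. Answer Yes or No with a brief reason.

'DDCCXCIX': D should not appear more than once

No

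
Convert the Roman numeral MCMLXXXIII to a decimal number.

MCMLXXXIII: M=1000, CM=900, L=50, X=10, X=10, X=10, I=1, I=1, I=1
1000 + 900 + 50 + 10 + 10 + 10 + 1 + 1 + 1 = 1983

1983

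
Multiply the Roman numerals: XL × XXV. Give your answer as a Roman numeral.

XL = 40
XXV = 25
40 × 25 = 1000

M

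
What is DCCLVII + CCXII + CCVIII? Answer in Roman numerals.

DCCLVII = 757, CCXII = 212, CCVIII = 208
757 + 212 = 969
969 + 208 = 1177

MCLXXVII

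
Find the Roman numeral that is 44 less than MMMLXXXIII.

MMMLXXXIII = 3083
3083 - 44 = 3039

MMMXXXIX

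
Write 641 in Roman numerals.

Convert 641 to Roman numerals:
  641 contains 1×500 (D)
  141 contains 1×100 (C)
  41 contains 1×40 (XL)
  1 contains 1×1 (I)

DCXLI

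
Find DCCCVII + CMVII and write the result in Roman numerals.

DCCCVII = 807
CMVII = 907
807 + 907 = 1714

MDCCXIV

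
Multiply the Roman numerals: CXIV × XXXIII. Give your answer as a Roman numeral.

CXIV = 114
XXXIII = 33
114 × 33 = 3762

MMMDCCLXII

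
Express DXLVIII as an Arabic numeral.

DXLVIII: D=500, XL=40, V=5, I=1, I=1, I=1
500 + 40 + 5 + 1 + 1 + 1 = 548

548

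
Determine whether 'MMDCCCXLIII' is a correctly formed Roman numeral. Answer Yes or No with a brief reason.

'MMDCCCXLIII': Check the rules: uses only the symbols I, V, X, L, C, D, M; no symbol is repeated more than three times in a row; V, L and D each appear at most once; the only place a smaller symbol precedes a larger one is the allowed subtractive pair XL, the symbol right after such a pair (if any) is smaller than the pair's first symbol, and otherwise the values never increase from left to right. Value: M (1000) + M (1000) + D (500) + C (100) + C (100) + C (100) + XL (40) + I (1) + I (1) + I (1) = 2843. So it is a valid standard Roman numeral.

Yes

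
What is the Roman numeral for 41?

Convert 41 to Roman numerals:
  41 contains 1×40 (XL)
  1 contains 1×1 (I)

XLI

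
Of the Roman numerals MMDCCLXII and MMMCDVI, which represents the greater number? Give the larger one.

MMDCCLXII = 2762
MMMCDVI = 3406
3406 is larger

MMMCDVI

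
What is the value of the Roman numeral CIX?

CIX: C=100, IX=9
100 + 9 = 109

109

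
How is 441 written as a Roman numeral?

Convert 441 to Roman numerals:
  441 contains 1×400 (CD)
  41 contains 1×40 (XL)
  1 contains 1×1 (I)

CDXLI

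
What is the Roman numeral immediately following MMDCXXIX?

MMDCXXIX = 2629; next is 2630

MMDCXXX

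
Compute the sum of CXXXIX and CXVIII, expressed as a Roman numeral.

CXXXIX = 139
CXVIII = 118
139 + 118 = 257

CCLVII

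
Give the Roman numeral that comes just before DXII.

DXII = 512; previous is 511

DXI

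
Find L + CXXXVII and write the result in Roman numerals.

L = 50
CXXXVII = 137
50 + 137 = 187

CLXXXVII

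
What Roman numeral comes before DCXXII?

DCXXII = 622; previous is 621

DCXXI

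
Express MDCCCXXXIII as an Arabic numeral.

MDCCCXXXIII: M=1000, D=500, C=100, C=100, C=100, X=10, X=10, X=10, I=1, I=1, I=1
1000 + 500 + 100 + 100 + 100 + 10 + 10 + 10 + 1 + 1 + 1 = 1833

1833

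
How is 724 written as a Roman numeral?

Convert 724 to Roman numerals:
  724 contains 1×500 (D)
  224 contains 2×100 (CC)
  24 contains 2×10 (XX)
  4 contains 1×4 (IV)

DCCXXIV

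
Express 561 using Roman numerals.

Convert 561 to Roman numerals:
  561 contains 1×500 (D)
  61 contains 1×50 (L)
  11 contains 1×10 (X)
  1 contains 1×1 (I)

DLXI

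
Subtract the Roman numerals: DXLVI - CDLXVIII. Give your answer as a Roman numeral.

DXLVI = 546
CDLXVIII = 468
546 - 468 = 78

LXXVIII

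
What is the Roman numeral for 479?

Convert 479 to Roman numerals:
  479 contains 1×400 (CD)
  79 contains 1×50 (L)
  29 contains 2×10 (XX)
  9 contains 1×9 (IX)

CDLXXIX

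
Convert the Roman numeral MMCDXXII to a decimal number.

MMCDXXII: M=1000, M=1000, CD=400, X=10, X=10, I=1, I=1
1000 + 1000 + 400 + 10 + 10 + 1 + 1 = 2422

2422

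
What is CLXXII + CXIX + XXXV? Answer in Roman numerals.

CLXXII = 172, CXIX = 119, XXXV = 35
172 + 119 = 291
291 + 35 = 326

CCCXXVI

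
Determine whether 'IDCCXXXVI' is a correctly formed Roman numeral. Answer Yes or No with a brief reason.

'IDCCXXXVI': Invalid subtractive combination: ID

No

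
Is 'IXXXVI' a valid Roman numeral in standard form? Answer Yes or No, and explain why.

'IXXXVI': I (position 1) comes before the larger symbol X (position 3) without being directly in front of it as a subtractive pair; apart from IV, IX, XL, XC, CD and CM, symbols must go from largest to smallest

No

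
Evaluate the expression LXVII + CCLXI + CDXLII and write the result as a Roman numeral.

LXVII = 67, CCLXI = 261, CDXLII = 442
67 + 261 = 328
328 + 442 = 770

DCCLXX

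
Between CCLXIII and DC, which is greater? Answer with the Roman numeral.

CCLXIII = 263
DC = 600
600 is larger

DC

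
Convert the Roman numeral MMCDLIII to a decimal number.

MMCDLIII: M=1000, M=1000, CD=400, L=50, I=1, I=1, I=1
1000 + 1000 + 400 + 50 + 1 + 1 + 1 = 2453

2453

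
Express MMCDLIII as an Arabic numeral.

MMCDLIII: M=1000, M=1000, CD=400, L=50, I=1, I=1, I=1
1000 + 1000 + 400 + 50 + 1 + 1 + 1 = 2453

2453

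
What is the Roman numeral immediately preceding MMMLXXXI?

MMMLXXXI = 3081, so the previous integer is 3081 - 1 = 3080

MMMLXXX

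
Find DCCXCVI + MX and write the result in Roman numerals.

DCCXCVI = 796
MX = 1010
796 + 1010 = 1806

MDCCCVI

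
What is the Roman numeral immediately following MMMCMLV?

MMMCMLV = 3955, so the next integer is 3955 + 1 = 3956

MMMCMLVI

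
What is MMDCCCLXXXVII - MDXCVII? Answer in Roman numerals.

MMDCCCLXXXVII = 2887
MDXCVII = 1597
2887 - 1597 = 1290

MCCXC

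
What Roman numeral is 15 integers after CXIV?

CXIV = 114
114 + 15 = 129

CXXIX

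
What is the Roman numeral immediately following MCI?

MCI = 1101, so the next integer is 1101 + 1 = 1102

MCII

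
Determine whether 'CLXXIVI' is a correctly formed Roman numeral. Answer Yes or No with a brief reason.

'CLXXIVI': I cannot come right after the subtractive pair IV: once I is subtracted in IV, the next symbol must be smaller than I

No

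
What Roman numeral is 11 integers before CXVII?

CXVII = 117
117 - 11 = 106

CVI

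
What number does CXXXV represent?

CXXXV: C=100, X=10, X=10, X=10, V=5
100 + 10 + 10 + 10 + 5 = 135

135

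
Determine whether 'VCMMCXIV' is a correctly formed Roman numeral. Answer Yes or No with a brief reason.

'VCMMCXIV': V should not appear more than once

No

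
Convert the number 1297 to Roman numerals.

Convert 1297 to Roman numerals:
  1297 contains 1×1000 (M)
  297 contains 2×100 (CC)
  97 contains 1×90 (XC)
  7 contains 1×5 (V)
  2 contains 2×1 (II)

MCCXCVII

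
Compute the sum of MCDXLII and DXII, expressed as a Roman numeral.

MCDXLII = 1442
DXII = 512
1442 + 512 = 1954

MCMLIV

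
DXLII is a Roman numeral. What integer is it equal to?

DXLII: D=500, XL=40, I=1, I=1
500 + 40 + 1 + 1 = 542

542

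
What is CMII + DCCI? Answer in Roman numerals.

CMII = 902
DCCI = 701
902 + 701 = 1603

MDCIII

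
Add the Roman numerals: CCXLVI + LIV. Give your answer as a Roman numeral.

CCXLVI = 246
LIV = 54
246 + 54 = 300

CCC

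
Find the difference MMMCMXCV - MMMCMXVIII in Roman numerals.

MMMCMXCV = 3995
MMMCMXVIII = 3918
3995 - 3918 = 77

LXXVII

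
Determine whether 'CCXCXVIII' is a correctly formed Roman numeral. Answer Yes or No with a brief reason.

'CCXCXVIII': X cannot come right after the subtractive pair XC: once X is subtracted in XC, the next symbol must be smaller than X

No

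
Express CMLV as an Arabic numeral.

CMLV: CM=900, L=50, V=5
900 + 50 + 5 = 955

955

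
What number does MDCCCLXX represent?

MDCCCLXX: M=1000, D=500, C=100, C=100, C=100, L=50, X=10, X=10
1000 + 500 + 100 + 100 + 100 + 50 + 10 + 10 = 1870

1870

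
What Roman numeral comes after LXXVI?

LXXVI = 76; next is 77

LXXVII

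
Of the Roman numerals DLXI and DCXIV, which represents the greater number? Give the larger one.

DLXI = 561
DCXIV = 614
614 is larger

DCXIV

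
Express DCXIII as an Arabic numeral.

DCXIII: D=500, C=100, X=10, I=1, I=1, I=1
500 + 100 + 10 + 1 + 1 + 1 = 613

613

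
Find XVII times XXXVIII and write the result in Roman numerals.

XVII = 17
XXXVIII = 38
17 × 38 = 646

DCXLVI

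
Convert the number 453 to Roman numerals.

Convert 453 to Roman numerals:
  453 contains 1×400 (CD)
  53 contains 1×50 (L)
  3 contains 3×1 (III)

CDLIII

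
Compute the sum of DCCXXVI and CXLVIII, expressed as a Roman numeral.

DCCXXVI = 726
CXLVIII = 148
726 + 148 = 874

DCCCLXXIV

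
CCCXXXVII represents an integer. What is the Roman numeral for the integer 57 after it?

CCCXXXVII = 337
337 + 57 = 394

CCCXCIV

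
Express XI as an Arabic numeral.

XI: X=10, I=1
10 + 1 = 11

11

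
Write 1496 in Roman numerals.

Convert 1496 to Roman numerals:
  1496 contains 1×1000 (M)
  496 contains 1×400 (CD)
  96 contains 1×90 (XC)
  6 contains 1×5 (V)
  1 contains 1×1 (I)

MCDXCVI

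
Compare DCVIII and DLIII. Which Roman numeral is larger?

DCVIII = 608
DLIII = 553
608 is larger

DCVIII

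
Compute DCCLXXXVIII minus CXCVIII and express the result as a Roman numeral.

DCCLXXXVIII = 788
CXCVIII = 198
788 - 198 = 590

DXC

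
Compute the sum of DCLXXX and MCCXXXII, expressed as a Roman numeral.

DCLXXX = 680
MCCXXXII = 1232
680 + 1232 = 1912

MCMXII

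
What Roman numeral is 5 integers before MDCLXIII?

MDCLXIII = 1663
1663 - 5 = 1658

MDCLVIII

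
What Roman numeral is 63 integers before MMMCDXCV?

MMMCDXCV = 3495
3495 - 63 = 3432

MMMCDXXXII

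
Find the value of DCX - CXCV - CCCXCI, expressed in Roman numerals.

DCX = 610, CXCV = 195, CCCXCI = 391
610 - 195 = 415
415 - 391 = 24

XXIV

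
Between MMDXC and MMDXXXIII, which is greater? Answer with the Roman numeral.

MMDXC = 2590
MMDXXXIII = 2533
2590 is larger

MMDXC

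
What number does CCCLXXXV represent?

CCCLXXXV: C=100, C=100, C=100, L=50, X=10, X=10, X=10, V=5
100 + 100 + 100 + 50 + 10 + 10 + 10 + 5 = 385

385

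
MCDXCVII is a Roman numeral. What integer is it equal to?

MCDXCVII: M=1000, CD=400, XC=90, V=5, I=1, I=1
1000 + 400 + 90 + 5 + 1 + 1 = 1497

1497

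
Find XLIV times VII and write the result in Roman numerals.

XLIV = 44
VII = 7
44 × 7 = 308

CCCVIII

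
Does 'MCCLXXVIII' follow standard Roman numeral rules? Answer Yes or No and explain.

'MCCLXXVIII': Check the rules: uses only the symbols I, V, X, L, C, D, M; no symbol is repeated more than three times in a row; V, L and D each appear at most once; no smaller symbol precedes a larger one (values never increase from left to right). Value: M (1000) + C (100) + C (100) + L (50) + X (10) + X (10) + V (5) + I (1) + I (1) + I (1) = 1278. So it is a valid standard Roman numeral.

Yes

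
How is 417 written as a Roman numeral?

Convert 417 to Roman numerals:
  417 contains 1×400 (CD)
  17 contains 1×10 (X)
  7 contains 1×5 (V)
  2 contains 2×1 (II)

CDXVII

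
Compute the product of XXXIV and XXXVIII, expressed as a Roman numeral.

XXXIV = 34
XXXVIII = 38
34 × 38 = 1292

MCCXCII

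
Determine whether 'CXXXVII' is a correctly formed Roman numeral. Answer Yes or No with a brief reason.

'CXXXVII': Check the rules: uses only the symbols I, V, X, L, C, D, M; no symbol is repeated more than three times in a row; V, L and D each appear at most once; no smaller symbol precedes a larger one (values never increase from left to right). Value: C (100) + X (10) + X (10) + X (10) + V (5) + I (1) + I (1) = 137. So it is a valid standard Roman numeral.

Yes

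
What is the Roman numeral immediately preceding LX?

LX = 60; previous is 59

LIX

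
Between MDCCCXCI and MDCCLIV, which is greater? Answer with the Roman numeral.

MDCCCXCI = 1891
MDCCLIV = 1754
1891 is larger

MDCCCXCI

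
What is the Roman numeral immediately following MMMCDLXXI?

MMMCDLXXI = 3471, so the next integer is 3471 + 1 = 3472

MMMCDLXXII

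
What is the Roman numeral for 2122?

Convert 2122 to Roman numerals:
  2122 contains 2×1000 (MM)
  122 contains 1×100 (C)
  22 contains 2×10 (XX)
  2 contains 2×1 (II)

MMCXXII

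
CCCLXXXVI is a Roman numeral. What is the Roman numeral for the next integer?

CCCLXXXVI = 386, so the next integer is 386 + 1 = 387

CCCLXXXVII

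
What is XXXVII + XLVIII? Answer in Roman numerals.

XXXVII = 37
XLVIII = 48
37 + 48 = 85

LXXXV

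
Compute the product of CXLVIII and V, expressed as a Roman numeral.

CXLVIII = 148
V = 5
148 × 5 = 740

DCCXL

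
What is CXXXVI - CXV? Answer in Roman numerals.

CXXXVI = 136
CXV = 115
136 - 115 = 21

XXI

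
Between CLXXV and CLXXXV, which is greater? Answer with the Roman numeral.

CLXXV = 175
CLXXXV = 185
185 is larger

CLXXXV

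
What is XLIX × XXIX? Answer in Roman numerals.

XLIX = 49
XXIX = 29
49 × 29 = 1421

MCDXXI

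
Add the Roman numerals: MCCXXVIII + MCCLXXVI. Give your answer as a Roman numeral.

MCCXXVIII = 1228
MCCLXXVI = 1276
1228 + 1276 = 2504

MMDIV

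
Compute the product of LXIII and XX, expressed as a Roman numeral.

LXIII = 63
XX = 20
63 × 20 = 1260

MCCLX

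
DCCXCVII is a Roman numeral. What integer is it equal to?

DCCXCVII: D=500, C=100, C=100, XC=90, V=5, I=1, I=1
500 + 100 + 100 + 90 + 5 + 1 + 1 = 797

797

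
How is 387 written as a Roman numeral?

Convert 387 to Roman numerals:
  387 contains 3×100 (CCC)
  87 contains 1×50 (L)
  37 contains 3×10 (XXX)
  7 contains 1×5 (V)
  2 contains 2×1 (II)

CCCLXXXVII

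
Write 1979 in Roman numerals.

Convert 1979 to Roman numerals:
  1979 contains 1×1000 (M)
  979 contains 1×900 (CM)
  79 contains 1×50 (L)
  29 contains 2×10 (XX)
  9 contains 1×9 (IX)

MCMLXXIX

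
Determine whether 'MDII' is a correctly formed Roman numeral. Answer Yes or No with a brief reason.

'MDII': Check the rules: uses only the symbols I, V, X, L, C, D, M; no symbol is repeated more than three times in a row; V, L and D each appear at most once; no smaller symbol precedes a larger one (values never increase from left to right). Value: M (1000) + D (500) + I (1) + I (1) = 1502. So it is a valid standard Roman numeral.

Yes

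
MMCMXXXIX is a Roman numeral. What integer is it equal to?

MMCMXXXIX: M=1000, M=1000, CM=900, X=10, X=10, X=10, IX=9
1000 + 1000 + 900 + 10 + 10 + 10 + 9 = 2939

2939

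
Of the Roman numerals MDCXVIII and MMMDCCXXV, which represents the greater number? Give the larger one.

MDCXVIII = 1618
MMMDCCXXV = 3725
3725 is larger

MMMDCCXXV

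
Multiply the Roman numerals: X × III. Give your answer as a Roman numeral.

X = 10
III = 3
10 × 3 = 30

XXX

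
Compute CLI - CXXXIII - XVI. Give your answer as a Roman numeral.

CLI = 151, CXXXIII = 133, XVI = 16
151 - 133 = 18
18 - 16 = 2

II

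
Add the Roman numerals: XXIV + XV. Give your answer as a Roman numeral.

XXIV = 24
XV = 15
24 + 15 = 39

XXXIX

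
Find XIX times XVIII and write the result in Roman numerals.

XIX = 19
XVIII = 18
19 × 18 = 342

CCCXLII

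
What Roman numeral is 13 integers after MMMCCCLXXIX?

MMMCCCLXXIX = 3379
3379 + 13 = 3392

MMMCCCXCII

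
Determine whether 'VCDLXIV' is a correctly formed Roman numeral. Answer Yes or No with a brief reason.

'VCDLXIV': V should not appear more than once

No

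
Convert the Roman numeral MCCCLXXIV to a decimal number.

MCCCLXXIV: M=1000, C=100, C=100, C=100, L=50, X=10, X=10, IV=4
1000 + 100 + 100 + 100 + 50 + 10 + 10 + 4 = 1374

1374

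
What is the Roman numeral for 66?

Convert 66 to Roman numerals:
  66 contains 1×50 (L)
  16 contains 1×10 (X)
  6 contains 1×5 (V)
  1 contains 1×1 (I)

LXVI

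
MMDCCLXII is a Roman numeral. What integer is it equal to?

MMDCCLXII: M=1000, M=1000, D=500, C=100, C=100, L=50, X=10, I=1, I=1
1000 + 1000 + 500 + 100 + 100 + 50 + 10 + 1 + 1 = 2762

2762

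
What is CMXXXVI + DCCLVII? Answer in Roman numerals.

CMXXXVI = 936
DCCLVII = 757
936 + 757 = 1693

MDCXCIII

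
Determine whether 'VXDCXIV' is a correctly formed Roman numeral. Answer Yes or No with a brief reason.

'VXDCXIV': V should not appear more than once

No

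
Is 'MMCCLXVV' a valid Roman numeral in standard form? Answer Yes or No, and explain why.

'MMCCLXVV': V should not appear more than once

No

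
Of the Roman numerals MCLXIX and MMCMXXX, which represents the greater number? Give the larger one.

MCLXIX = 1169
MMCMXXX = 2930
2930 is larger

MMCMXXX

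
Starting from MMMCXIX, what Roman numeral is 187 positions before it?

MMMCXIX = 3119
3119 - 187 = 2932

MMCMXXXII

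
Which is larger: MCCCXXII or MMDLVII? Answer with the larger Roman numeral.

MCCCXXII = 1322
MMDLVII = 2557
2557 is larger

MMDLVII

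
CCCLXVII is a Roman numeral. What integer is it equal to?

CCCLXVII: C=100, C=100, C=100, L=50, X=10, V=5, I=1, I=1
100 + 100 + 100 + 50 + 10 + 5 + 1 + 1 = 367

367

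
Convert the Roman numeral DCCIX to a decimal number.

DCCIX: D=500, C=100, C=100, IX=9
500 + 100 + 100 + 9 = 709

709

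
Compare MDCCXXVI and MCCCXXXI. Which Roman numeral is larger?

MDCCXXVI = 1726
MCCCXXXI = 1331
1726 is larger

MDCCXXVI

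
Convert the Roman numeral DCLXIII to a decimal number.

DCLXIII: D=500, C=100, L=50, X=10, I=1, I=1, I=1
500 + 100 + 50 + 10 + 1 + 1 + 1 = 663

663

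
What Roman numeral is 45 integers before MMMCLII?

MMMCLII = 3152
3152 - 45 = 3107

MMMCVII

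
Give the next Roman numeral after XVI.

XVI = 16, so the next integer is 16 + 1 = 17

XVII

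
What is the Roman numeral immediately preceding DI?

DI = 501, so the previous integer is 501 - 1 = 500

D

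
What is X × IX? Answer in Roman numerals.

X = 10
IX = 9
10 × 9 = 90

XC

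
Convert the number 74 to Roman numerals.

Convert 74 to Roman numerals:
  74 contains 1×50 (L)
  24 contains 2×10 (XX)
  4 contains 1×4 (IV)

LXXIV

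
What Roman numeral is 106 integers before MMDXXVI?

MMDXXVI = 2526
2526 - 106 = 2420

MMCDXX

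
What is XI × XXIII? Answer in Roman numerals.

XI = 11
XXIII = 23
11 × 23 = 253

CCLIII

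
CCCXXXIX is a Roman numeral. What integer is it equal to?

CCCXXXIX: C=100, C=100, C=100, X=10, X=10, X=10, IX=9
100 + 100 + 100 + 10 + 10 + 10 + 9 = 339

339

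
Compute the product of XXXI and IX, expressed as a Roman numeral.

XXXI = 31
IX = 9
31 × 9 = 279

CCLXXIX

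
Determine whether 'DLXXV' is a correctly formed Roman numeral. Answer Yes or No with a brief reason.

'DLXXV': Check the rules: uses only the symbols I, V, X, L, C, D, M; no symbol is repeated more than three times in a row; V, L and D each appear at most once; no smaller symbol precedes a larger one (values never increase from left to right). Value: D (500) + L (50) + X (10) + X (10) + V (5) = 575. So it is a valid standard Roman numeral.

Yes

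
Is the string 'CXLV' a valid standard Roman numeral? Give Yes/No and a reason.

'CXLV': Check the rules: uses only the symbols I, V, X, L, C, D, M; no symbol is repeated more than three times in a row; V, L and D each appear at most once; the only place a smaller symbol precedes a larger one is the allowed subtractive pair XL, the symbol right after such a pair (if any) is smaller than the pair's first symbol, and otherwise the values never increase from left to right. Value: C (100) + XL (40) + V (5) = 145. So it is a valid standard Roman numeral.

Yes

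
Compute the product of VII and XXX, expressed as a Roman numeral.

VII = 7
XXX = 30
7 × 30 = 210

CCX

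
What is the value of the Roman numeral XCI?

XCI: XC=90, I=1
90 + 1 = 91

91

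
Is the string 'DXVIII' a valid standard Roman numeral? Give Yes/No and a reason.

'DXVIII': Check the rules: uses only the symbols I, V, X, L, C, D, M; no symbol is repeated more than three times in a row; V, L and D each appear at most once; no smaller symbol precedes a larger one (values never increase from left to right). Value: D (500) + X (10) + V (5) + I (1) + I (1) + I (1) = 518. So it is a valid standard Roman numeral.

Yes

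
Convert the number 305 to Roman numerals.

Convert 305 to Roman numerals:
  305 contains 3×100 (CCC)
  5 contains 1×5 (V)

CCCV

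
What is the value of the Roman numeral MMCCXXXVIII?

MMCCXXXVIII: M=1000, M=1000, C=100, C=100, X=10, X=10, X=10, V=5, I=1, I=1, I=1
1000 + 1000 + 100 + 100 + 10 + 10 + 10 + 5 + 1 + 1 + 1 = 2238

2238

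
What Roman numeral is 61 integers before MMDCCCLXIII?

MMDCCCLXIII = 2863
2863 - 61 = 2802

MMDCCCII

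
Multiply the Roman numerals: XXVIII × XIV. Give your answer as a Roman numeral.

XXVIII = 28
XIV = 14
28 × 14 = 392

CCCXCII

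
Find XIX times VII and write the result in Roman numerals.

XIX = 19
VII = 7
19 × 7 = 133

CXXXIII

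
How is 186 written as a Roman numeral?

Convert 186 to Roman numerals:
  186 contains 1×100 (C)
  86 contains 1×50 (L)
  36 contains 3×10 (XXX)
  6 contains 1×5 (V)
  1 contains 1×1 (I)

CLXXXVI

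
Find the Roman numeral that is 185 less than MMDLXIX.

MMDLXIX = 2569
2569 - 185 = 2384

MMCCCLXXXIV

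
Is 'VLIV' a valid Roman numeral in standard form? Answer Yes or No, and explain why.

'VLIV': V should not appear more than once

No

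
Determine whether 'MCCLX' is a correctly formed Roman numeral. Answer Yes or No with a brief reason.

'MCCLX': Check the rules: uses only the symbols I, V, X, L, C, D, M; no symbol is repeated more than three times in a row; V, L and D each appear at most once; no smaller symbol precedes a larger one (values never increase from left to right). Value: M (1000) + C (100) + C (100) + L (50) + X (10) = 1260. So it is a valid standard Roman numeral.

Yes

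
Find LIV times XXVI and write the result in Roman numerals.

LIV = 54
XXVI = 26
54 × 26 = 1404

MCDIV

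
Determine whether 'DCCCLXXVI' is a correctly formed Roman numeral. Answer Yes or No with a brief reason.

'DCCCLXXVI': Check the rules: uses only the symbols I, V, X, L, C, D, M; no symbol is repeated more than three times in a row; V, L and D each appear at most once; no smaller symbol precedes a larger one (values never increase from left to right). Value: D (500) + C (100) + C (100) + C (100) + L (50) + X (10) + X (10) + V (5) + I (1) = 876. So it is a valid standard Roman numeral.

Yes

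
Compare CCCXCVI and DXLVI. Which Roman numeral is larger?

CCCXCVI = 396
DXLVI = 546
546 is larger

DXLVI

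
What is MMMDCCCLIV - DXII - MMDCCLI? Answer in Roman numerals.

MMMDCCCLIV = 3854, DXII = 512, MMDCCLI = 2751
3854 - 512 = 3342
3342 - 2751 = 591

DXCI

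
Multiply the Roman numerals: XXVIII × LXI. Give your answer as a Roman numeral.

XXVIII = 28
LXI = 61
28 × 61 = 1708

MDCCVIII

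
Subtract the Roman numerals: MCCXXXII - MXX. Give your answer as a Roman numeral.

MCCXXXII = 1232
MXX = 1020
1232 - 1020 = 212

CCXII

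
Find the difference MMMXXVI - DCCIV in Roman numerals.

MMMXXVI = 3026
DCCIV = 704
3026 - 704 = 2322

MMCCCXXII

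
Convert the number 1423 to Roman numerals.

Convert 1423 to Roman numerals:
  1423 contains 1×1000 (M)
  423 contains 1×400 (CD)
  23 contains 2×10 (XX)
  3 contains 3×1 (III)

MCDXXIII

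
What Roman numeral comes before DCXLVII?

DCXLVII = 647; previous is 646

DCXLVI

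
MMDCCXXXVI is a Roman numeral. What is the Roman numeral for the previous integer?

MMDCCXXXVI = 2736, so the previous integer is 2736 - 1 = 2735

MMDCCXXXV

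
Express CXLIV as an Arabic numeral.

CXLIV: C=100, XL=40, IV=4
100 + 40 + 4 = 144

144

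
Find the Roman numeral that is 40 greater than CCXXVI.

CCXXVI = 226
226 + 40 = 266

CCLXVI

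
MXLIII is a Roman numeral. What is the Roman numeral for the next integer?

MXLIII = 1043; next is 1044

MXLIV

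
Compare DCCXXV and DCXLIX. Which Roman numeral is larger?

DCCXXV = 725
DCXLIX = 649
725 is larger

DCCXXV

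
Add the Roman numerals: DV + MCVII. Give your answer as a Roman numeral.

DV = 505
MCVII = 1107
505 + 1107 = 1612

MDCXII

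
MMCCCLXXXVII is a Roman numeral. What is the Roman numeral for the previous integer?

MMCCCLXXXVII = 2387, so the previous integer is 2387 - 1 = 2386

MMCCCLXXXVI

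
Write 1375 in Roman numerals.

Convert 1375 to Roman numerals:
  1375 contains 1×1000 (M)
  375 contains 3×100 (CCC)
  75 contains 1×50 (L)
  25 contains 2×10 (XX)
  5 contains 1×5 (V)

MCCCLXXV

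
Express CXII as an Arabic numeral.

CXII: C=100, X=10, I=1, I=1
100 + 10 + 1 + 1 = 112

112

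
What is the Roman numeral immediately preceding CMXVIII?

CMXVIII = 918, so the previous integer is 918 - 1 = 917

CMXVII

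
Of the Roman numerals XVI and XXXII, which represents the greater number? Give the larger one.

XVI = 16
XXXII = 32
32 is larger

XXXII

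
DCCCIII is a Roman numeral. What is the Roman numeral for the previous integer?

DCCCIII = 803, so the previous integer is 803 - 1 = 802

DCCCII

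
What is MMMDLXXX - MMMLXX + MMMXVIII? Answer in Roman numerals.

MMMDLXXX = 3580, MMMLXX = 3070, MMMXVIII = 3018
3580 - 3070 = 510
510 + 3018 = 3528

MMMDXXVIII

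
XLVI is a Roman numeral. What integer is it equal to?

XLVI: XL=40, V=5, I=1
40 + 5 + 1 = 46

46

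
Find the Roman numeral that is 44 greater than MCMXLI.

MCMXLI = 1941
1941 + 44 = 1985

MCMLXXXV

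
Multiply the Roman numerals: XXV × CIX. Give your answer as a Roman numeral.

XXV = 25
CIX = 109
25 × 109 = 2725

MMDCCXXV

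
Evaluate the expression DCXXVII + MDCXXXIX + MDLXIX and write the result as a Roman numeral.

DCXXVII = 627, MDCXXXIX = 1639, MDLXIX = 1569
627 + 1639 = 2266
2266 + 1569 = 3835

MMMDCCCXXXV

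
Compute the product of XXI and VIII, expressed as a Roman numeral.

XXI = 21
VIII = 8
21 × 8 = 168

CLXVIII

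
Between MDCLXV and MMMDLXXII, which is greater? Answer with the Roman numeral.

MDCLXV = 1665
MMMDLXXII = 3572
3572 is larger

MMMDLXXII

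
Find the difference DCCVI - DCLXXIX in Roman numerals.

DCCVI = 706
DCLXXIX = 679
706 - 679 = 27

XXVII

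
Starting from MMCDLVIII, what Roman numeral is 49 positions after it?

MMCDLVIII = 2458
2458 + 49 = 2507

MMDVII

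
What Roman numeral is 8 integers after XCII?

XCII = 92
92 + 8 = 100

C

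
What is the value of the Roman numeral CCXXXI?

CCXXXI: C=100, C=100, X=10, X=10, X=10, I=1
100 + 100 + 10 + 10 + 10 + 1 = 231

231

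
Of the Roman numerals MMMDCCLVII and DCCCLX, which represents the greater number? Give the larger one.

MMMDCCLVII = 3757
DCCCLX = 860
3757 is larger

MMMDCCLVII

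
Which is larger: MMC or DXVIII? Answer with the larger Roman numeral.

MMC = 2100
DXVIII = 518
2100 is larger

MMC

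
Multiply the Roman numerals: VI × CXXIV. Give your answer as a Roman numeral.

VI = 6
CXXIV = 124
6 × 124 = 744

DCCXLIV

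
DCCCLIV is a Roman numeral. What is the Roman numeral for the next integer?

DCCCLIV = 854, so the next integer is 854 + 1 = 855

DCCCLV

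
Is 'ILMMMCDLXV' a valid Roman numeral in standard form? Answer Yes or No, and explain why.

'ILMMMCDLXV': L should not appear more than once

No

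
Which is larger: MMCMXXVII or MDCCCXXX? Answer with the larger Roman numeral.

MMCMXXVII = 2927
MDCCCXXX = 1830
2927 is larger

MMCMXXVII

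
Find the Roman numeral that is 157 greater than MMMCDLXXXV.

MMMCDLXXXV = 3485
3485 + 157 = 3642

MMMDCXLII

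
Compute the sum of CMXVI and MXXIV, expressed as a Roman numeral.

CMXVI = 916
MXXIV = 1024
916 + 1024 = 1940

MCMXL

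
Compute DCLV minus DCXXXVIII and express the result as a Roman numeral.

DCLV = 655
DCXXXVIII = 638
655 - 638 = 17

XVII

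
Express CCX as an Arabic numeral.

CCX: C=100, C=100, X=10
100 + 100 + 10 = 210

210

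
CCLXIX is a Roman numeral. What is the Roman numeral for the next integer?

CCLXIX = 269, so the next integer is 269 + 1 = 270

CCLXX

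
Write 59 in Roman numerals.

Convert 59 to Roman numerals:
  59 contains 1×50 (L)
  9 contains 1×9 (IX)

LIX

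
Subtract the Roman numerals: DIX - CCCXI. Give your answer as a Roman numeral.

DIX = 509
CCCXI = 311
509 - 311 = 198

CXCVIII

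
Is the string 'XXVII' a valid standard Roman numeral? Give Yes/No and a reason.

'XXVII': Check the rules: uses only the symbols I, V, X, L, C, D, M; no symbol is repeated more than three times in a row; V, L and D each appear at most once; no smaller symbol precedes a larger one (values never increase from left to right). Value: X (10) + X (10) + V (5) + I (1) + I (1) = 27. So it is a valid standard Roman numeral.

Yes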